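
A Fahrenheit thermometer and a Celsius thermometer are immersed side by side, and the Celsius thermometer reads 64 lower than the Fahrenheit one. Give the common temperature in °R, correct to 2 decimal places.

563.67°R

Let x be the Fahrenheit reading; then the Celsius reading is 5/9·x - 17.7778.
(5/9·x - 17.7778) - x = -64  ⇒  (-4/9)·x = -46.2222  ⇒  x = 104.0000°F.
In Celsius: (104 - 32) × 5/9 = 40.0000°C.
In Rankine: 40.0000 × 1.8 + 491.67 = 563.67°R.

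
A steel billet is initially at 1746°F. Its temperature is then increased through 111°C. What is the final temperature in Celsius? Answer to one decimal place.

1063.2°C

Initial temperature in Celsius: (1746 - 32) × 5/9 = 952.2222°C.
Final Celsius temperature: 952.2222 + 111.0000 = 1063.2222°C.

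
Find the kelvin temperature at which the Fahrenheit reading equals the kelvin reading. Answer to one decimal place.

Let K be the kelvin reading. The Fahrenheit reading is F = 1.8·K - 459.67.
Set F = K: 1.8·K - 459.67 = K.
(0.8)·K = 459.67  ⇒  K = 574.6.

574.6 K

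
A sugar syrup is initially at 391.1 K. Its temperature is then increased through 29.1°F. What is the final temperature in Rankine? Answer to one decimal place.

Initial temperature in Celsius: 391.1 - 273.15 = 117.9500°C.
The 29.1°F change is an interval, so only the factor 5/9 applies: +29.1 × 5/9 = +16.1667°C.
Final Celsius temperature: 117.9500 + 16.1667 = 134.1167°C.
In Rankine: 134.1167 × 1.8 + 491.67 = 733.1°R.

733.1°R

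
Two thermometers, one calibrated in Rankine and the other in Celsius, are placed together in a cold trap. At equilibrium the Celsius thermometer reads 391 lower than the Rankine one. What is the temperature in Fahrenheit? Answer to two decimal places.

Let x be the Rankine reading; then the Celsius reading is 5/9·x - 273.15.
(5/9·x - 273.15) - x = -391  ⇒  (-4/9)·x = -117.85  ⇒  x = 265.1625°R.
In Celsius: (265.1625 - 491.67) × 5/9 = -125.8375°C.
In Fahrenheit: -125.8375 × 1.8 + 32 = -194.51°F.

-194.51°F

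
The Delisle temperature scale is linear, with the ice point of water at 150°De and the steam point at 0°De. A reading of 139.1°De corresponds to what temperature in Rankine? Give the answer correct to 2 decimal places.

Linear interpolation between the fixed points: C = (139.1 - 150) × 100 / (0 - 150) = 7.2667°C.
Then 7.2667 × 1.8 + 491.67 = 504.75°R.

504.75°R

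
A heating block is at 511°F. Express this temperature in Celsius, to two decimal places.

In Celsius: (511 - 32) × 5/9 = 266.1111°C.

266.11°C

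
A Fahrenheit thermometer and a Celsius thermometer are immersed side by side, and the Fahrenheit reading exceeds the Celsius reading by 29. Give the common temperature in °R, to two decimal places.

Let x be the Fahrenheit reading; then the Celsius reading is 5/9·x - 17.7778.
(5/9·x - 17.7778) - x = -29  ⇒  (-4/9)·x = -11.2222  ⇒  x = 25.2500°F.
In Celsius: (25.25 - 32) × 5/9 = -3.7500°C.
In Rankine: -3.7500 × 1.8 + 491.67 = 484.92°R.

484.92°R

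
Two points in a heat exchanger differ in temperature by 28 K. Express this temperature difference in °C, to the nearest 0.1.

Kelvin and Celsius degrees are the same size, so the interval is unchanged: 28.0.

28.0°C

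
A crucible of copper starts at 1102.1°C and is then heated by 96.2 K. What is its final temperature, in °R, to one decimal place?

The 96.2 K change is an interval; Kelvin and Celsius degrees are the same size, so ΔC = +96.2°C.
Final Celsius temperature: 1102.1000 + 96.2000 = 1198.3000°C.
In Rankine: 1198.3000 × 1.8 + 491.67 = 2648.6°R.

2648.6°R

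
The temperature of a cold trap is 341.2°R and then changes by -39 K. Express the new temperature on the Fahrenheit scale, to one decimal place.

Initial temperature in Celsius: (341.2 - 491.67) × 5/9 = -83.5944°C.
The 39 K change is an interval; Kelvin and Celsius degrees are the same size, so ΔC = -39°C.
Final Celsius temperature: -83.5944 - 39.0000 = -122.5944°C.
In Fahrenheit: -122.5944 × 1.8 + 32 = -188.7°F.

-188.7°F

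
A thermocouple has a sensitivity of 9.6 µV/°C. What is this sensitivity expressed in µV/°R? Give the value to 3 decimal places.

5.333 µV/°R

The quantity depends on a temperature interval, so only the ratio of degree sizes applies; the offset between the scales is irrelevant.
A change of 1°R is a change of 5/9°C, so per °R the value is 9.6 × 5/9 = 5.333.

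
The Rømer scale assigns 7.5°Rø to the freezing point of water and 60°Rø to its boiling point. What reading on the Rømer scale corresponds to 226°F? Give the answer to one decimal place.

First in Celsius: (226 - 32) × 5/9 = 107.7778°C.
Linearly onto the Rømer scale: 7.5 + (107.7778 / 100) × (60 - 7.5) = 64.1°Rø.

64.1°Rø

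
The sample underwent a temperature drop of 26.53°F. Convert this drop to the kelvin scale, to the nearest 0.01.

For a temperature interval the offset drops out; only the factor 5/9 applies.
26.53 × 5/9 = 14.74.

14.74 K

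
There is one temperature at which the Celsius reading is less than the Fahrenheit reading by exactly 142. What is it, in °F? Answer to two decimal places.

279.50°F

Let F be the Fahrenheit reading. The Celsius reading is C = 5/9·F - 17.7778.
Require C - F = -142: (-4/9)·F - 17.7778 = -142.
F = (-142 + 17.7778) / (-4/9) = 279.50.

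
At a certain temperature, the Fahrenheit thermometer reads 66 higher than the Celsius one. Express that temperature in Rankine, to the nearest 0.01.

Let x be the Celsius reading; then the Fahrenheit reading is 1.8·x + 32.
(1.8·x + 32) - x = 66  ⇒  (0.8)·x = 34  ⇒  x = 42.5000°C.
In Rankine: 42.5000 × 1.8 + 491.67 = 568.17°R.

568.17°R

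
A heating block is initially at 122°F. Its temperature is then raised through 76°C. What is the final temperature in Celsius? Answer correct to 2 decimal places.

126.00°C

Initial temperature in Celsius: (122 - 32) × 5/9 = 50.0000°C.
Final Celsius temperature: 50.0000 + 76.0000 = 126.0000°C.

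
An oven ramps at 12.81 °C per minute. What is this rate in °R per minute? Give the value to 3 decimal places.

23.058 °R/minute

Since only a temperature interval is involved, the additive offset between the scales drops out.
A change of 1°C is a change of 1.8°R, so 12.81 × 1.8 = 23.058.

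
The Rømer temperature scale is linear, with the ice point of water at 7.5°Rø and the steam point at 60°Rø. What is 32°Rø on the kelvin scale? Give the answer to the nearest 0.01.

319.82 K

Linear interpolation between the fixed points: C = (32 - 7.5) × 100 / (60 - 7.5) = 46.6667°C.
Then 46.6667 + 273.15 = 319.82 K.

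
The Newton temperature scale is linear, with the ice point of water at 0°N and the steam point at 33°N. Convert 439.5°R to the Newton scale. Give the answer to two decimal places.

First in Celsius: (439.5 - 491.67) × 5/9 = -28.9833°C.
Linearly onto the Newton scale: 0 + (-28.9833 / 100) × (33 - 0) = -9.56°N.

-9.56°N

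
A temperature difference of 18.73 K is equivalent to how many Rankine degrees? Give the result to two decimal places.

An interval of 1 K corresponds to 1.8°R.
18.73 × 1.8 = 33.71.

33.71°R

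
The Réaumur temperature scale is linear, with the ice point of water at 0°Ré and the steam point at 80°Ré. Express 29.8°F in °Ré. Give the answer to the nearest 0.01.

First in Celsius: (29.8 - 32) × 5/9 = -1.2222°C.
Linearly onto the Réaumur scale: 0 + (-1.2222 / 100) × (80 - 0) = -0.98°Ré.

-0.98°Ré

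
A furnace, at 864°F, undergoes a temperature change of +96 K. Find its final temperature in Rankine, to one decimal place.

Initial temperature in Celsius: (864 - 32) × 5/9 = 462.2222°C.
The 96 K change is an interval; Kelvin and Celsius degrees are the same size, so ΔC = +96°C.
Final Celsius temperature: 462.2222 + 96.0000 = 558.2222°C.
In Rankine: 558.2222 × 1.8 + 491.67 = 1496.5°R.

1496.5°R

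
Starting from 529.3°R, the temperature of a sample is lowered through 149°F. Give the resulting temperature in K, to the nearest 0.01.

211.28 K

Initial temperature in Celsius: (529.3 - 491.67) × 5/9 = 20.9056°C.
The 149°F change is an interval, so only the factor 5/9 applies: -149 × 5/9 = -82.7778°C.
Final Celsius temperature: 20.9056 - 82.7778 = -61.8722°C.
In kelvin: -61.8722 + 273.15 = 211.28 K.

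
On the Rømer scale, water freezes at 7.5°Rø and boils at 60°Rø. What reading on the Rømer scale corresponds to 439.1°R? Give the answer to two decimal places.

First in Celsius: (439.1 - 491.67) × 5/9 = -29.2056°C.
Linearly onto the Rømer scale: 7.5 + (-29.2056 / 100) × (60 - 7.5) = -7.83°Rø.

-7.83°Rø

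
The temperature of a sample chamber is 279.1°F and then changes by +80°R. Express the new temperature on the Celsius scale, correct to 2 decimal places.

Initial temperature in Celsius: (279.1 - 32) × 5/9 = 137.2778°C.
The 80°R change is an interval, so only the factor 5/9 applies: +80 × 5/9 = +44.4444°C.
Final Celsius temperature: 137.2778 + 44.4444 = 181.7222°C.

181.72°C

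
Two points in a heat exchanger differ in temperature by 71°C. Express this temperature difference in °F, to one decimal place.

For a temperature interval the offset drops out; only the factor 1.8 applies.
71 × 1.8 = 127.8.

127.8°F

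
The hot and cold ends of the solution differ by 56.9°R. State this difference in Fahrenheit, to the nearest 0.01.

Rankine and Fahrenheit degrees are the same size, so the interval is unchanged: 56.90.

56.90°F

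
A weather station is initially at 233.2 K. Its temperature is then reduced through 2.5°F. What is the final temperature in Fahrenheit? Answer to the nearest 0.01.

Initial temperature in Celsius: 233.2 - 273.15 = -39.9500°C.
The 2.5°F change is an interval, so only the factor 5/9 applies: -2.5 × 5/9 = -1.3889°C.
Final Celsius temperature: -39.9500 - 1.3889 = -41.3389°C.
In Fahrenheit: -41.3389 × 1.8 + 32 = -42.41°F.

-42.41°F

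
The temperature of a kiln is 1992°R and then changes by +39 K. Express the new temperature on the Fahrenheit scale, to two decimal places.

1602.53°F

Initial temperature in Celsius: (1992 - 491.67) × 5/9 = 833.5167°C.
The 39 K change is an interval; Kelvin and Celsius degrees are the same size, so ΔC = +39°C.
Final Celsius temperature: 833.5167 + 39.0000 = 872.5167°C.
In Fahrenheit: 872.5167 × 1.8 + 32 = 1602.53°F.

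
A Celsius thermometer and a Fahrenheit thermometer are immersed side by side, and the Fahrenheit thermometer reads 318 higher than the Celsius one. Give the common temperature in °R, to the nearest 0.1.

Let x be the Celsius reading; then the Fahrenheit reading is 1.8·x + 32.
(1.8·x + 32) - x = 318  ⇒  (0.8)·x = 286  ⇒  x = 357.5000°C.
In Rankine: 357.5000 × 1.8 + 491.67 = 1135.2°R.

1135.2°R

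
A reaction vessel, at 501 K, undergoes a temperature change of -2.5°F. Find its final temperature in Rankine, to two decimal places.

899.30°R

Initial temperature in Celsius: 501 - 273.15 = 227.8500°C.
The 2.5°F change is an interval, so only the factor 5/9 applies: -2.5 × 5/9 = -1.3889°C.
Final Celsius temperature: 227.8500 - 1.3889 = 226.4611°C.
In Rankine: 226.4611 × 1.8 + 491.67 = 899.30°R.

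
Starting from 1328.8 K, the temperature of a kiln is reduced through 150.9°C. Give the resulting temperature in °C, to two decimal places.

904.75°C

Initial temperature in Celsius: 1328.8 - 273.15 = 1055.6500°C.
Final Celsius temperature: 1055.6500 - 150.9000 = 904.7500°C.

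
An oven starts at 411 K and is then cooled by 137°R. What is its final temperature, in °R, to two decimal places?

Initial temperature in Celsius: 411 - 273.15 = 137.8500°C.
The 137°R change is an interval, so only the factor 5/9 applies: -137 × 5/9 = -76.1111°C.
Final Celsius temperature: 137.8500 - 76.1111 = 61.7389°C.
In Rankine: 61.7389 × 1.8 + 491.67 = 602.80°R.

602.80°R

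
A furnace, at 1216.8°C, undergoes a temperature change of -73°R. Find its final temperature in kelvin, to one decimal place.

1449.4 K

The 73°R change is an interval, so only the factor 5/9 applies: -73 × 5/9 = -40.5556°C.
Final Celsius temperature: 1216.8000 - 40.5556 = 1176.2444°C.
In kelvin: 1176.2444 + 273.15 = 1449.4 K.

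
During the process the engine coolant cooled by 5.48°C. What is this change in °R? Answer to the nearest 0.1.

9.9°R

Only the scale ratio 1.8 matters for a change in temperature.
5.48 × 1.8 = 9.9.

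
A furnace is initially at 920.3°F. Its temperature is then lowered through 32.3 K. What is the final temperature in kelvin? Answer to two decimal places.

Initial temperature in Celsius: (920.3 - 32) × 5/9 = 493.5000°C.
The 32.3 K change is an interval; Kelvin and Celsius degrees are the same size, so ΔC = -32.3°C.
Final Celsius temperature: 493.5000 - 32.3000 = 461.2000°C.
In kelvin: 461.2000 + 273.15 = 734.35 K.

734.35 K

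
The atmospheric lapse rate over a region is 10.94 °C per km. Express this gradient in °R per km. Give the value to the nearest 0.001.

19.692 °R/km

Since only a temperature interval is involved, the additive offset between the scales drops out.
A change of 1°C is a change of 1.8°R, so 10.94 × 1.8 = 19.692.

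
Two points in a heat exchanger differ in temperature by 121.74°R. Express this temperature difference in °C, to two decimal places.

An interval of 1°R corresponds to 5/9°C.
121.74 × 5/9 = 67.63.

67.63°C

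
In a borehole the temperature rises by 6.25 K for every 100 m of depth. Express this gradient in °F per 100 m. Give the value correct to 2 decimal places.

11.25 °F/100 m

The quantity depends on a temperature interval, so only the ratio of degree sizes applies; the offset between the scales is irrelevant.
A change of 1 K is a change of 1.8°F, so 6.25 × 1.8 = 11.25.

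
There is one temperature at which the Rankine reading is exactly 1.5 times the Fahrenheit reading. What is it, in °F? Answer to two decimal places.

Let F be the Fahrenheit reading. The Rankine reading is R = 1·F + 459.67.
Require R = 1.5·F: 1·F + 459.67 = 1.5·F.
(-0.5)·F = -459.67  ⇒  F = 919.34.

919.34°F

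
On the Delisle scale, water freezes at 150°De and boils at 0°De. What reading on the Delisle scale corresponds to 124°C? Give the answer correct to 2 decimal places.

Linearly onto the Delisle scale: 150 + (124.0000 / 100) × (0 - 150) = -36.00°De.

-36.00°De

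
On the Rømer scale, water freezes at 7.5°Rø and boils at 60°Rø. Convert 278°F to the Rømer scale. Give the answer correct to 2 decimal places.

79.25°Rø

First in Celsius: (278 - 32) × 5/9 = 136.6667°C.
Linearly onto the Rømer scale: 7.5 + (136.6667 / 100) × (60 - 7.5) = 79.25°Rø.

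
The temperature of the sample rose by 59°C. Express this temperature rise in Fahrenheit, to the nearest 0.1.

106.2°F

An interval of 1°C corresponds to 1.8°F.
59 × 1.8 = 106.2.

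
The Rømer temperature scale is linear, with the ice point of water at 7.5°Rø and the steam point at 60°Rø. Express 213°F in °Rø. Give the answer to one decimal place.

60.3°Rø

First in Celsius: (213 - 32) × 5/9 = 100.5556°C.
Linearly onto the Rømer scale: 7.5 + (100.5556 / 100) × (60 - 7.5) = 60.3°Rø.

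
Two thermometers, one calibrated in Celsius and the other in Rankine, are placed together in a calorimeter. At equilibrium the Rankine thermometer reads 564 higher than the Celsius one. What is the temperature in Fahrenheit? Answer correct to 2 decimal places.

194.74°F

Let x be the Celsius reading; then the Rankine reading is 1.8·x + 491.67.
(1.8·x + 491.67) - x = 564  ⇒  (0.8)·x = 72.33  ⇒  x = 90.4125°C.
In Fahrenheit: 90.4125 × 1.8 + 32 = 194.74°F.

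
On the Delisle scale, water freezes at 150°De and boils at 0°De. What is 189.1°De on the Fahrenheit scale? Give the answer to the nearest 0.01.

Linear interpolation between the fixed points: C = (189.1 - 150) × 100 / (0 - 150) = -26.0667°C.
Then -26.0667 × 1.8 + 32 = -14.92°F.

-14.92°F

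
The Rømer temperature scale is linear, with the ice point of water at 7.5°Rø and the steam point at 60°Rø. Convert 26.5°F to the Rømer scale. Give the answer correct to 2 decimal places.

5.90°Rø

First in Celsius: (26.5 - 32) × 5/9 = -3.0556°C.
Linearly onto the Rømer scale: 7.5 + (-3.0556 / 100) × (60 - 7.5) = 5.90°Rø.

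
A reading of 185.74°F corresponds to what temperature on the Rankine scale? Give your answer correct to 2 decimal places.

In Celsius: (185.74 - 32) × 5/9 = 85.4111°C.
In Rankine: 85.4111 × 1.8 + 491.67 = 645.41°R.

645.41°R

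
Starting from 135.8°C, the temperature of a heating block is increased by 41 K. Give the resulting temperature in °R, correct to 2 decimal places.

809.91°R

The 41 K change is an interval; Kelvin and Celsius degrees are the same size, so ΔC = +41°C.
Final Celsius temperature: 135.8000 + 41.0000 = 176.8000°C.
In Rankine: 176.8000 × 1.8 + 491.67 = 809.91°R.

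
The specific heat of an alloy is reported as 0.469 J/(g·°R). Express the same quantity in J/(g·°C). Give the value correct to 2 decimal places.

Since only a temperature interval is involved, the additive offset between the scales drops out.
A change of 1°C is a change of 1.8°R, so per °C the value is 0.469 × 1.8 = 0.84.

0.84 J/(g·°C)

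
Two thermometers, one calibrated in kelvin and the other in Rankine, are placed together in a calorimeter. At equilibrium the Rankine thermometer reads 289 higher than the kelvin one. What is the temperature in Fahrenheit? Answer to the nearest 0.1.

Let x be the kelvin reading; then the Rankine reading is 1.8·x.
(1.8·x) - x = 289  ⇒  (0.8)·x = 289  ⇒  x = 361.2500 K.
In Celsius: 361.25 - 273.15 = 88.1000°C.
In Fahrenheit: 88.1000 × 1.8 + 32 = 190.6°F.

190.6°F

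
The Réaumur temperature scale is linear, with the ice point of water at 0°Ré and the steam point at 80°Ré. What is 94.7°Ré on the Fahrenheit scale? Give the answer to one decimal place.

Linear interpolation between the fixed points: C = (94.7 - 0) × 100 / (80 - 0) = 118.3750°C.
Then 118.3750 × 1.8 + 32 = 245.1°F.

245.1°F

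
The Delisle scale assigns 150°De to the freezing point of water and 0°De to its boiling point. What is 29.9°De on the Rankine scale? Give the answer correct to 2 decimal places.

635.79°R

Linear interpolation between the fixed points: C = (29.9 - 150) × 100 / (0 - 150) = 80.0667°C.
Then 80.0667 × 1.8 + 491.67 = 635.79°R.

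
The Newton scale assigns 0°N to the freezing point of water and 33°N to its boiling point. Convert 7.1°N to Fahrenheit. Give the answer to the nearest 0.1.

70.7°F

Linear interpolation between the fixed points: C = (7.1 - 0) × 100 / (33 - 0) = 21.5152°C.
Then 21.5152 × 1.8 + 32 = 70.7°F.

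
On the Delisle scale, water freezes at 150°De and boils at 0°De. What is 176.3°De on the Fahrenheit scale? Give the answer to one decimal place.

Linear interpolation between the fixed points: C = (176.3 - 150) × 100 / (0 - 150) = -17.5333°C.
Then -17.5333 × 1.8 + 32 = 0.4°F.

0.4°F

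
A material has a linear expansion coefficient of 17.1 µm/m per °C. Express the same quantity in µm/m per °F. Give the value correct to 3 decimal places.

9.500 µm/m per °F

The quantity depends on a temperature interval, so only the ratio of degree sizes applies; the offset between the scales is irrelevant.
A change of 1°F is a change of 5/9°C, so per °F the value is 17.1 × 5/9 = 9.500.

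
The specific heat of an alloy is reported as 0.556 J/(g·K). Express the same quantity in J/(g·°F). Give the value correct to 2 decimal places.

Since only a temperature interval is involved, the additive offset between the scales drops out.
A change of 1°F is a change of 5/9 K, so per °F the value is 0.556 × 5/9 = 0.31.

0.31 J/(g·°F)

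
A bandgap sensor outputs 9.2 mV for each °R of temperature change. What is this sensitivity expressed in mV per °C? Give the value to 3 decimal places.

The quantity depends on a temperature interval, so only the ratio of degree sizes applies; the offset between the scales is irrelevant.
A change of 1°C is a change of 1.8°R, so per °C the value is 9.2 × 1.8 = 16.560.

16.560 mV per °C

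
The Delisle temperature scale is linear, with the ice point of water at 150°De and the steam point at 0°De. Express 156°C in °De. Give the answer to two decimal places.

-84.00°De

Linearly onto the Delisle scale: 150 + (156.0000 / 100) × (0 - 150) = -84.00°De.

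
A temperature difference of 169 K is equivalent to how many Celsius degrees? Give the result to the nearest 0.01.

Kelvin and Celsius degrees are the same size, so the interval is unchanged: 169.00.

169.00°C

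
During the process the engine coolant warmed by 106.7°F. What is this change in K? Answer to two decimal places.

59.28 K

For a temperature interval the offset drops out; only the factor 5/9 applies.
106.7 × 5/9 = 59.28.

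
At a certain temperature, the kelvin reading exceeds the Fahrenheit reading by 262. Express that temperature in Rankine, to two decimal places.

444.76°R

Let x be the kelvin reading; then the Fahrenheit reading is 1.8·x - 459.67.
(1.8·x - 459.67) - x = -262  ⇒  (0.8)·x = 197.67  ⇒  x = 247.0875 K.
In Celsius: 247.0875 - 273.15 = -26.0625°C.
In Rankine: -26.0625 × 1.8 + 491.67 = 444.76°R.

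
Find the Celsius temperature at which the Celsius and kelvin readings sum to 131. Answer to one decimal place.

Let C be the Celsius reading. The kelvin reading is K = 1·C + 273.15.
Require C + K = 131: (2)·C + 273.15 = 131.
C = (131 - 273.15) / (2) = -71.1.

-71.1°C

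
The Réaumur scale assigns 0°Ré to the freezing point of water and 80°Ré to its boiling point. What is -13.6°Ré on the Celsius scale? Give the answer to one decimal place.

Linear interpolation between the fixed points: C = (-13.6 - 0) × 100 / (80 - 0) = -17.0000°C.

-17.0°C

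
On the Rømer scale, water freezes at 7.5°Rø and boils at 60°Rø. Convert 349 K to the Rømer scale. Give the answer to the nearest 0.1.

First in Celsius: 349 - 273.15 = 75.8500°C.
Linearly onto the Rømer scale: 7.5 + (75.8500 / 100) × (60 - 7.5) = 47.3°Rø.

47.3°Rø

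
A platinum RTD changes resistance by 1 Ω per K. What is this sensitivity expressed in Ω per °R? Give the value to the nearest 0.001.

0.556 Ω per °R

Since only a temperature interval is involved, the additive offset between the scales drops out.
A change of 1°R is a change of 5/9 K, so per °R the value is 1 × 5/9 = 0.556.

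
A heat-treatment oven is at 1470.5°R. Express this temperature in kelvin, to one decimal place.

816.9 K

In Celsius: (1470.5 - 491.67) × 5/9 = 543.7944°C.
In kelvin: 543.7944 + 273.15 = 816.9 K.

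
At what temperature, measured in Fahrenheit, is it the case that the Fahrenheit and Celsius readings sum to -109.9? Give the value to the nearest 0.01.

Let F be the Fahrenheit reading. The Celsius reading is C = 5/9·F - 17.7778.
Require F + C = -109.9: (14/9)·F - 17.7778 = -109.9.
F = (-109.9 + 17.7778) / (14/9) = -59.22.

-59.22°F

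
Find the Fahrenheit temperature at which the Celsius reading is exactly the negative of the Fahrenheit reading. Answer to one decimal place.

11.4°F

Let F be the Fahrenheit reading. The Celsius reading is C = 5/9·F - 17.7778.
Require C = -1·F: 5/9·F - 17.7778 = -1·F.
(14/9)·F = 17.7778  ⇒  F = 11.4.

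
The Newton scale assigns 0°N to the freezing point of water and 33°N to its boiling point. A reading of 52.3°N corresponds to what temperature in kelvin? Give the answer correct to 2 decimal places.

431.63 K

Linear interpolation between the fixed points: C = (52.3 - 0) × 100 / (33 - 0) = 158.4848°C.
Then 158.4848 + 273.15 = 431.63 K.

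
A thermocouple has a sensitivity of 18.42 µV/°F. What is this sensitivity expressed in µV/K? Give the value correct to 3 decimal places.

Since only a temperature interval is involved, the additive offset between the scales drops out.
A change of 1 K is a change of 1.8°F, so per K the value is 18.42 × 1.8 = 33.156.

33.156 µV/K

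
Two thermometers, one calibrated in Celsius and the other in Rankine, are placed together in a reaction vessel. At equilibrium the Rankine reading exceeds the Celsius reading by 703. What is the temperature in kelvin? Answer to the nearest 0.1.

Let x be the Celsius reading; then the Rankine reading is 1.8·x + 491.67.
(1.8·x + 491.67) - x = 703  ⇒  (0.8)·x = 211.33  ⇒  x = 264.1625°C.
In kelvin: 264.1625 + 273.15 = 537.3 K.

537.3 K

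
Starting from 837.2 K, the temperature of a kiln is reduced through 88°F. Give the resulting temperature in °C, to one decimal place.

Initial temperature in Celsius: 837.2 - 273.15 = 564.0500°C.
The 88°F change is an interval, so only the factor 5/9 applies: -88 × 5/9 = -48.8889°C.
Final Celsius temperature: 564.0500 - 48.8889 = 515.1611°C.

515.2°C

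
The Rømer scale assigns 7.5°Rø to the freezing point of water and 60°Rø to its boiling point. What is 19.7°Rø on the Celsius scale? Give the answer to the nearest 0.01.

23.24°C

Linear interpolation between the fixed points: C = (19.7 - 7.5) × 100 / (60 - 7.5) = 23.2381°C.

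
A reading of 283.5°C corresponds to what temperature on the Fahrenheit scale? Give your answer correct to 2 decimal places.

542.30°F

In Fahrenheit: 283.5000 × 1.8 + 32 = 542.30°F.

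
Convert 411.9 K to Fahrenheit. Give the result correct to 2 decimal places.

281.75°F

In Celsius: 411.9 - 273.15 = 138.7500°C.
In Fahrenheit: 138.7500 × 1.8 + 32 = 281.75°F.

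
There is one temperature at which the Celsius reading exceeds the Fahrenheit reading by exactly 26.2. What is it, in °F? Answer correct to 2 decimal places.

Let F be the Fahrenheit reading. The Celsius reading is C = 5/9·F - 17.7778.
Require C - F = 26.2: (-4/9)·F - 17.7778 = 26.2.
F = (26.2 + 17.7778) / (-4/9) = -98.95.

-98.95°F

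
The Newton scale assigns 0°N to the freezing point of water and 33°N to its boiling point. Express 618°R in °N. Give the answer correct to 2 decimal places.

First in Celsius: (618 - 491.67) × 5/9 = 70.1833°C.
Linearly onto the Newton scale: 0 + (70.1833 / 100) × (33 - 0) = 23.16°N.

23.16°N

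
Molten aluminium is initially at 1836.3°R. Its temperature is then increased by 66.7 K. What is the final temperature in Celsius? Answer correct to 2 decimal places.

813.72°C

Initial temperature in Celsius: (1836.3 - 491.67) × 5/9 = 747.0167°C.
The 66.7 K change is an interval; Kelvin and Celsius degrees are the same size, so ΔC = +66.7°C.
Final Celsius temperature: 747.0167 + 66.7000 = 813.7167°C.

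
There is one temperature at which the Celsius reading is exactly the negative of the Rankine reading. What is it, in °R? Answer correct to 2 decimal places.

Let R be the Rankine reading. The Celsius reading is C = 5/9·R - 273.15.
Require C = -1·R: 5/9·R - 273.15 = -1·R.
(14/9)·R = 273.15  ⇒  R = 175.60.

175.60°R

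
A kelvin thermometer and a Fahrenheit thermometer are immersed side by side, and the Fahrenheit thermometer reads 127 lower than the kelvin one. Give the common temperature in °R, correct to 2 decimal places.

748.51°R

Let x be the kelvin reading; then the Fahrenheit reading is 1.8·x - 459.67.
(1.8·x - 459.67) - x = -127  ⇒  (0.8)·x = 332.67  ⇒  x = 415.8375 K.
In Celsius: 415.8375 - 273.15 = 142.6875°C.
In Rankine: 142.6875 × 1.8 + 491.67 = 748.51°R.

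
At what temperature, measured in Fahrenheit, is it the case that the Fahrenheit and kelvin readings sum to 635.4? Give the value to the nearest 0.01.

Let F be the Fahrenheit reading. The kelvin reading is K = 5/9·F + 255.372.
Require F + K = 635.4: (14/9)·F + 255.372 = 635.4.
F = (635.4 - 255.372) / (14/9) = 244.30.

244.30°F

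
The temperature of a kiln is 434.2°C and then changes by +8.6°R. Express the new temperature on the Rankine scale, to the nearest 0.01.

The 8.6°R change is an interval, so only the factor 5/9 applies: +8.6 × 5/9 = +4.7778°C.
Final Celsius temperature: 434.2000 + 4.7778 = 438.9778°C.
In Rankine: 438.9778 × 1.8 + 491.67 = 1281.83°R.

1281.83°R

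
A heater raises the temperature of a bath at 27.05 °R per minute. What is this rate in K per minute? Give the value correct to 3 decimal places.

15.028 K/minute

Since only a temperature interval is involved, the additive offset between the scales drops out.
A change of 1°R is a change of 5/9 K, so 27.05 × 5/9 = 15.028.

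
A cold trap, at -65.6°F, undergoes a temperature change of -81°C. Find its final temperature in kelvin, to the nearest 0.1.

Initial temperature in Celsius: (-65.6 - 32) × 5/9 = -54.2222°C.
Final Celsius temperature: -54.2222 - 81.0000 = -135.2222°C.
In kelvin: -135.2222 + 273.15 = 137.9 K.

137.9 K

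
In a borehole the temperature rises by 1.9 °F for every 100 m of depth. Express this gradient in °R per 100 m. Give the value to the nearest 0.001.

Since only a temperature interval is involved, the additive offset between the scales drops out.
A change of 1°F is a change of 1°R, so 1.9 × 1 = 1.900.

1.900 °R/100 m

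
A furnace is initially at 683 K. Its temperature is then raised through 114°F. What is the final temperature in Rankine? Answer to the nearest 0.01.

Initial temperature in Celsius: 683 - 273.15 = 409.8500°C.
The 114°F change is an interval, so only the factor 5/9 applies: +114 × 5/9 = +63.3333°C.
Final Celsius temperature: 409.8500 + 63.3333 = 473.1833°C.
In Rankine: 473.1833 × 1.8 + 491.67 = 1343.40°R.

1343.40°R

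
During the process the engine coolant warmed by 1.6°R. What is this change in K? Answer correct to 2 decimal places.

An interval of 1°R corresponds to 5/9 K.
1.6 × 5/9 = 0.89.

0.89 K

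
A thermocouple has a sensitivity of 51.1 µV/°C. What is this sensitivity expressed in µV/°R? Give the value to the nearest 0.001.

28.389 µV/°R

Since only a temperature interval is involved, the additive offset between the scales drops out.
A change of 1°R is a change of 5/9°C, so per °R the value is 51.1 × 5/9 = 28.389.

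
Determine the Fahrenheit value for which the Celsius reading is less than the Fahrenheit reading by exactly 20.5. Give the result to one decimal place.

Let F be the Fahrenheit reading. The Celsius reading is C = 5/9·F - 17.7778.
Require C - F = -20.5: (-4/9)·F - 17.7778 = -20.5.
F = (-20.5 + 17.7778) / (-4/9) = 6.1.

6.1°F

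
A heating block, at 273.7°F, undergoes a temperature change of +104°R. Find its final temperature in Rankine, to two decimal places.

837.37°R

Initial temperature in Celsius: (273.7 - 32) × 5/9 = 134.2778°C.
The 104°R change is an interval, so only the factor 5/9 applies: +104 × 5/9 = +57.7778°C.
Final Celsius temperature: 134.2778 + 57.7778 = 192.0556°C.
In Rankine: 192.0556 × 1.8 + 491.67 = 837.37°R.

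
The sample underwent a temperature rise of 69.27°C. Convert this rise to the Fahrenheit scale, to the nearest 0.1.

An interval of 1°C corresponds to 1.8°F.
69.27 × 1.8 = 124.7.

124.7°F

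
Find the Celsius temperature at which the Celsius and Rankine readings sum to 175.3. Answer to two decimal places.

-112.99°C

Let C be the Celsius reading. The Rankine reading is R = 1.8·C + 491.67.
Require C + R = 175.3: (2.8)·C + 491.67 = 175.3.
C = (175.3 - 491.67) / (2.8) = -112.99.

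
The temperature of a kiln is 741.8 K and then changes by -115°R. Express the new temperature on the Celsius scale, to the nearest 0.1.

404.8°C

Initial temperature in Celsius: 741.8 - 273.15 = 468.6500°C.
The 115°R change is an interval, so only the factor 5/9 applies: -115 × 5/9 = -63.8889°C.
Final Celsius temperature: 468.6500 - 63.8889 = 404.7611°C.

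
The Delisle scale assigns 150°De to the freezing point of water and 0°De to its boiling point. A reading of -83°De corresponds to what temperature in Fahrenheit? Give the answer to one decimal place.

311.6°F

Linear interpolation between the fixed points: C = (-83 - 150) × 100 / (0 - 150) = 155.3333°C.
Then 155.3333 × 1.8 + 32 = 311.6°F.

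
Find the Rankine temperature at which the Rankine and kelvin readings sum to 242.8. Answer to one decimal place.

Let R be the Rankine reading. The kelvin reading is K = 5/9·R.
Require R + K = 242.8: (14/9)·R = 242.8.
R = (242.8) / (14/9) = 156.1.

156.1°R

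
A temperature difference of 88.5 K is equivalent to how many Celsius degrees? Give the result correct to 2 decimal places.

88.50°C

Kelvin and Celsius degrees are the same size, so the interval is unchanged: 88.50.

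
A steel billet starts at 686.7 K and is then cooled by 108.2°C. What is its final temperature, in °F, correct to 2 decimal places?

Initial temperature in Celsius: 686.7 - 273.15 = 413.5500°C.
Final Celsius temperature: 413.5500 - 108.2000 = 305.3500°C.
In Fahrenheit: 305.3500 × 1.8 + 32 = 581.63°F.

581.63°F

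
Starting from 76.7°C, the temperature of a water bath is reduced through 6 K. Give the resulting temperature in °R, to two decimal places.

618.93°R

The 6 K change is an interval; Kelvin and Celsius degrees are the same size, so ΔC = -6°C.
Final Celsius temperature: 76.7000 - 6.0000 = 70.7000°C.
In Rankine: 70.7000 × 1.8 + 491.67 = 618.93°R.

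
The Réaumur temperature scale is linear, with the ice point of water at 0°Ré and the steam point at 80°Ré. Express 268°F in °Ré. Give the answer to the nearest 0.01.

104.89°Ré

First in Celsius: (268 - 32) × 5/9 = 131.1111°C.
Linearly onto the Réaumur scale: 0 + (131.1111 / 100) × (80 - 0) = 104.89°Ré.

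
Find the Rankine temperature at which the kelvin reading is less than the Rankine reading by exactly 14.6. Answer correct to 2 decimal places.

Let R be the Rankine reading. The kelvin reading is K = 5/9·R.
Require K - R = -14.6: (-4/9)·R = -14.6.
R = (-14.6) / (-4/9) = 32.85.

32.85°R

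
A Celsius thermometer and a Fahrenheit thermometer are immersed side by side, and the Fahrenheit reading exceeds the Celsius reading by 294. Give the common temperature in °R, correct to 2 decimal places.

1081.17°R

Let x be the Celsius reading; then the Fahrenheit reading is 1.8·x + 32.
(1.8·x + 32) - x = 294  ⇒  (0.8)·x = 262  ⇒  x = 327.5000°C.
In Rankine: 327.5000 × 1.8 + 491.67 = 1081.17°R.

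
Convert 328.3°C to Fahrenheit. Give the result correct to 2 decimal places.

In Fahrenheit: 328.3000 × 1.8 + 32 = 622.94°F.

622.94°F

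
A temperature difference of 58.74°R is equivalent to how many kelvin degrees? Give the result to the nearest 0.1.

32.6 K

Only the scale ratio 5/9 matters for a change in temperature.
58.74 × 5/9 = 32.6.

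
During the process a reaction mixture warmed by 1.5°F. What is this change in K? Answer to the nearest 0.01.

An interval of 1°F corresponds to 5/9 K.
1.5 × 5/9 = 0.83.

0.83 K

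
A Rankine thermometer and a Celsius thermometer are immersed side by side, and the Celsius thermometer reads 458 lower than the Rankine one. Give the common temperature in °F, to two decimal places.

Let x be the Rankine reading; then the Celsius reading is 5/9·x - 273.15.
(5/9·x - 273.15) - x = -458  ⇒  (-4/9)·x = -184.85  ⇒  x = 415.9125°R.
In Celsius: (415.9125 - 491.67) × 5/9 = -42.0875°C.
In Fahrenheit: -42.0875 × 1.8 + 32 = -43.76°F.

-43.76°F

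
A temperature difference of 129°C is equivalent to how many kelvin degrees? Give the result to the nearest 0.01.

129.00 K

Celsius and kelvin degrees are the same size, so the interval is unchanged: 129.00.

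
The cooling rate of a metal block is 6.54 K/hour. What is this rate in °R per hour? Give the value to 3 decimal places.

11.772 °R/hour

The quantity depends on a temperature interval, so only the ratio of degree sizes applies; the offset between the scales is irrelevant.
A change of 1 K is a change of 1.8°R, so 6.54 × 1.8 = 11.772.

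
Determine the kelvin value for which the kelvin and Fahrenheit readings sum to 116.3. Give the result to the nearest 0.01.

Let K be the kelvin reading. The Fahrenheit reading is F = 1.8·K - 459.67.
Require K + F = 116.3: (2.8)·K - 459.67 = 116.3.
K = (116.3 + 459.67) / (2.8) = 205.70.

205.70 K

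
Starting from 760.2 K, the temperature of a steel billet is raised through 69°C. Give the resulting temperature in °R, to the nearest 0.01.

1492.56°R

Initial temperature in Celsius: 760.2 - 273.15 = 487.0500°C.
Final Celsius temperature: 487.0500 + 69.0000 = 556.0500°C.
In Rankine: 556.0500 × 1.8 + 491.67 = 1492.56°R.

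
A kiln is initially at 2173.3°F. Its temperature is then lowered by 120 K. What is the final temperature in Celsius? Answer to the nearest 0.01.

1069.61°C

Initial temperature in Celsius: (2173.3 - 32) × 5/9 = 1189.6111°C.
The 120 K change is an interval; Kelvin and Celsius degrees are the same size, so ΔC = -120°C.
Final Celsius temperature: 1189.6111 - 120.0000 = 1069.6111°C.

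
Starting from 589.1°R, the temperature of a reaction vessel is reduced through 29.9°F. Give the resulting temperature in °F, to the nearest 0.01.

Initial temperature in Celsius: (589.1 - 491.67) × 5/9 = 54.1278°C.
The 29.9°F change is an interval, so only the factor 5/9 applies: -29.9 × 5/9 = -16.6111°C.
Final Celsius temperature: 54.1278 - 16.6111 = 37.5167°C.
In Fahrenheit: 37.5167 × 1.8 + 32 = 99.53°F.

99.53°F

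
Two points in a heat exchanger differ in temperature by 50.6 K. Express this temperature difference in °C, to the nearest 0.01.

Kelvin and Celsius degrees are the same size, so the interval is unchanged: 50.60.

50.60°C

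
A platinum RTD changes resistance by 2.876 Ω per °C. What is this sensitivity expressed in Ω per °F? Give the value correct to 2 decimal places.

The quantity depends on a temperature interval, so only the ratio of degree sizes applies; the offset between the scales is irrelevant.
A change of 1°F is a change of 5/9°C, so per °F the value is 2.876 × 5/9 = 1.60.

1.60 Ω per °F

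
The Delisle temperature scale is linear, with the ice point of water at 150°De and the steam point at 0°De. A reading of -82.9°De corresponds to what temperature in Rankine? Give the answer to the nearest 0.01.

Linear interpolation between the fixed points: C = (-82.9 - 150) × 100 / (0 - 150) = 155.2667°C.
Then 155.2667 × 1.8 + 491.67 = 771.15°R.

771.15°R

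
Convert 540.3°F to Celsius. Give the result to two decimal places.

In Celsius: (540.3 - 32) × 5/9 = 282.3889°C.

282.39°C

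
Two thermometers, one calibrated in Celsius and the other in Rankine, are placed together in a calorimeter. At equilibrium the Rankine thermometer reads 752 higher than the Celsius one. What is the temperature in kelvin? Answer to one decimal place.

Let x be the Celsius reading; then the Rankine reading is 1.8·x + 491.67.
(1.8·x + 491.67) - x = 752  ⇒  (0.8)·x = 260.33  ⇒  x = 325.4125°C.
In kelvin: 325.4125 + 273.15 = 598.6 K.

598.6 K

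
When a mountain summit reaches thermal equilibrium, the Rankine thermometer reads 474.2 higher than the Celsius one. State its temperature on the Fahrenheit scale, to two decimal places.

Let x be the Celsius reading; then the Rankine reading is 1.8·x + 491.67.
(1.8·x + 491.67) - x = 474.2  ⇒  (0.8)·x = -17.47  ⇒  x = -21.8375°C.
In Fahrenheit: -21.8375 × 1.8 + 32 = -7.31°F.

-7.31°F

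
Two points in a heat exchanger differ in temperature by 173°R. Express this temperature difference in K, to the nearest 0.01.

Only the scale ratio 5/9 matters for a change in temperature.
173 × 5/9 = 96.11.

96.11 K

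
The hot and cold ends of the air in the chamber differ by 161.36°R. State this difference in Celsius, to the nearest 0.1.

89.6°C

Only the scale ratio 5/9 matters for a change in temperature.
161.36 × 5/9 = 89.6.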